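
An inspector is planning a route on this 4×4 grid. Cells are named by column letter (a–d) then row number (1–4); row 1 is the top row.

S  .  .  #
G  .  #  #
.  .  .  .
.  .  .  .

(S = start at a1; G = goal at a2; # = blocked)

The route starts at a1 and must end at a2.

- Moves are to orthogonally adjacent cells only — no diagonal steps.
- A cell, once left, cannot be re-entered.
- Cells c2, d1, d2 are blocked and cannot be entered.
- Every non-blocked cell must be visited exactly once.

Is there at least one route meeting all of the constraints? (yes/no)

Cell c1 has only one open neighbour but is neither the start nor the goal, so a Hamiltonian route would have to both enter and leave it through the same neighbour — impossible without revisiting.

no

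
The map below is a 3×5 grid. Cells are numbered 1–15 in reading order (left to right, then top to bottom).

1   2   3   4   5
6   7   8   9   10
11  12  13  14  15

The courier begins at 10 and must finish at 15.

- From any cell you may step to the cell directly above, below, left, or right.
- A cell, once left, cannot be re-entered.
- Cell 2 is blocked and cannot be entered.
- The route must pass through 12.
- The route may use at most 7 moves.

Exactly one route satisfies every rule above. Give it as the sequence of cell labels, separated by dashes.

10 - 9 - 8 - 7 - 12 - 13 - 14 - 15

Any route must reach 12 and still end at 15 within 7 moves, so the order of the required stops is forced.
Route from 10: 3× left (reaching 7), down to 12, 3× right (reaching 15) — 7 moves in all.
Check: all required cells visited; 7 ≤ 7 moves.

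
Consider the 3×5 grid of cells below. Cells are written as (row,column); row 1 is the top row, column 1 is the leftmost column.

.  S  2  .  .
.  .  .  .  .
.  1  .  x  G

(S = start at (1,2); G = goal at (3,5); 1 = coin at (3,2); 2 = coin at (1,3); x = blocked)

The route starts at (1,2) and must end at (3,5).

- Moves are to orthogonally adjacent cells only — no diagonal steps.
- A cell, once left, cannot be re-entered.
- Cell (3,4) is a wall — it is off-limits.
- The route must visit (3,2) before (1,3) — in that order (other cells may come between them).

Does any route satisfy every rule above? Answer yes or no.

yes

One route that works: (1,2) → (2,2) → (3,2) → (3,3) → (2,3) → (1,3) → (1,4) → (2,4) → (2,5) → (3,5).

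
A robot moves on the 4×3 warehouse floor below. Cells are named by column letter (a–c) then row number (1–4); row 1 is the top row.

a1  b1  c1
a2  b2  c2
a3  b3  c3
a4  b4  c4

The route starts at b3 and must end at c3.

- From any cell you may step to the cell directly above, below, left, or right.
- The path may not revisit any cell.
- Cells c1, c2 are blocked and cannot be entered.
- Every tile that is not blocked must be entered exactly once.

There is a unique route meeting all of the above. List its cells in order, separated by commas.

b3, b2, b1, a1, a2, a3, a4, b4, c4, c3

Need to visit all 10 open cells exactly once, starting at b3 and ending at c3.
Cell b1 has only two open neighbours (b2 and a1), so the path must pass straight through it: one of those is the cell it's entered from and the other is where it exits.
Route from b3: 2× up (reaching b1), left to a1, 3× down (reaching a4), 2× right (reaching c4), up to c3 — 9 moves in all.
Check: all 10 open cells covered.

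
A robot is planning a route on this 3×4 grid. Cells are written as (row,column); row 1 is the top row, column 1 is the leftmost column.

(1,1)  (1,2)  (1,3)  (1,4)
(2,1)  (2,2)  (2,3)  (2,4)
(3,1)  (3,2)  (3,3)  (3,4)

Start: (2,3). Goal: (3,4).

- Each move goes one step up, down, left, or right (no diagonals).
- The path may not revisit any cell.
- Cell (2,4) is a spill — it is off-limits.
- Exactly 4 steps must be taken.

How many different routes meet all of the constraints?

Need simple routes of exactly 4 moves from (2,3) to (3,4) (Manhattan distance 2, so 1 moves are spent on a detour and 1 undoing it).
Enumerating: (2,3) (2,2) (3,2) (3,3) (3,4).
That gives 1 route.

1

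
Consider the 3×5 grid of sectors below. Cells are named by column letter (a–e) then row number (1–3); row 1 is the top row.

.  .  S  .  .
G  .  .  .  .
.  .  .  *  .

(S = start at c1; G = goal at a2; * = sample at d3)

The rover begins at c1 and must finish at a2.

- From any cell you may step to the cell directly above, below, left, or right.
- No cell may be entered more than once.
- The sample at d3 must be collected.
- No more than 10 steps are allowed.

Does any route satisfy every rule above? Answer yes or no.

One route that works: c1 → c2 → d2 → d3 → c3 → b3 → b2 → a2.

yes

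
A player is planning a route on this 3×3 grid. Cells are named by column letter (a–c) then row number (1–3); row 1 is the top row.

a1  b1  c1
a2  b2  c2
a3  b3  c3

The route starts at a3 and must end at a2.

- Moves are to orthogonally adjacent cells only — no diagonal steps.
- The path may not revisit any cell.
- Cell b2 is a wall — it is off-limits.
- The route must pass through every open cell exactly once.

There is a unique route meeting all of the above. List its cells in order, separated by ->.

a3 -> b3 -> c3 -> c2 -> c1 -> b1 -> a1 -> a2

Need to visit all 8 open cells exactly once, starting at a3 and ending at a2.
Route from a3: 2× right (reaching c3), 2× up (reaching c1), 2× left (reaching a1), down to a2 — 7 moves in all.
Check: all 8 open cells covered.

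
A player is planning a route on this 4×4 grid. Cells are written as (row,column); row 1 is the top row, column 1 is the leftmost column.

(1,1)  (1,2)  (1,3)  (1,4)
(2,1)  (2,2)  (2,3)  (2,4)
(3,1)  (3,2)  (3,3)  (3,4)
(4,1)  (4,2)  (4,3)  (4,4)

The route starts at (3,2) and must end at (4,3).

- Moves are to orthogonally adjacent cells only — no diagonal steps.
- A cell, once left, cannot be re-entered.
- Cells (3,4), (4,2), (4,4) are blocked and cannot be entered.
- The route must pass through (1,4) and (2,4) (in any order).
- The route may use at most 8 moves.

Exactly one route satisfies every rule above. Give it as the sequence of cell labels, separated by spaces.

(3,2) (2,2) (1,2) (1,3) (1,4) (2,4) (2,3) (3,3) (4,3)

Any route must reach (1,4) and (2,4) and still end at (4,3) within 8 moves, so the order of the required stops is forced.
Route from (3,2): up 2 to (1,2), right 2 to (1,4), down 1 to (2,4), left 1 to (2,3), down 2 to (4,3) — 8 moves in all.
Check: all required cells visited; 8 ≤ 8 moves.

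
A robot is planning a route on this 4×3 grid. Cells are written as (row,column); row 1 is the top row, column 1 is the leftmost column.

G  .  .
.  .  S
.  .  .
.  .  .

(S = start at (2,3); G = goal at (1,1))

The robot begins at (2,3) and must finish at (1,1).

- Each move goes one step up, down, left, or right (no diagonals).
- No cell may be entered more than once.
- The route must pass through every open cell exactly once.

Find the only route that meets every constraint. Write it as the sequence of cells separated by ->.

(2,3) -> (1,3) -> (1,2) -> (2,2) -> (3,2) -> (3,3) -> (4,3) -> (4,2) -> (4,1) -> (3,1) -> (2,1) -> (1,1)

Need to visit all 12 open cells exactly once, starting at (2,3) and ending at (1,1).
Cell (4,3) has only two open neighbours ((3,3) and (4,2)), so the path must pass straight through it: one of those is the cell it's entered from and the other is where it exits.
Route from (2,3): up to (1,3), left to (1,2), 2× down (reaching (3,2)), right to (3,3), down to (4,3), 2× left (reaching (4,1)), 3× up (reaching (1,1)) — 11 moves in all.
Check: all 12 open cells covered.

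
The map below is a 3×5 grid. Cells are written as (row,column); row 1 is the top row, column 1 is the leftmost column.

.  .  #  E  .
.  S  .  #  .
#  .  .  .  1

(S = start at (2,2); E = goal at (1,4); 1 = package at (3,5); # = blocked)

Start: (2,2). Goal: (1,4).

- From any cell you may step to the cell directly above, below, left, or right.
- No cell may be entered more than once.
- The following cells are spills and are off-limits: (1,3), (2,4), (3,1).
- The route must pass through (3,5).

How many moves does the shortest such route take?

7

Any route passes through (3,5) somewhere between (2,2) and (1,4). Summing Manhattan distances along the two legs ((2,2) → (3,5) → (1,4)) gives a lower bound of 4 + 3 = 7 moves.
A route of 7 moves achieves this: (2,2) → (3,2) → (3,3) → (3,4) → (3,5) → (2,5) → (1,5) → (1,4).
Since 7 matches the lower bound, it is optimal.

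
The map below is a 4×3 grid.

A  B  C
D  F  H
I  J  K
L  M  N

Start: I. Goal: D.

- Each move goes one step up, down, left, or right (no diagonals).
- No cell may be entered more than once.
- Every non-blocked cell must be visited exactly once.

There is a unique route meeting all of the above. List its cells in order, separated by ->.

Need to visit all 12 open cells exactly once, starting at I and ending at D.
Cell A has only two open neighbours (D and B), so the path must pass straight through it: one of those is the cell it's entered from and the other is where it exits.
Route from I: down to L, 2× right (reaching N), up to K, left to J, up to F, right to H, up to C, 2× left (reaching A), down to D — 11 moves in all.
Check: all 12 open cells covered.

I -> L -> M -> N -> K -> J -> F -> H -> C -> B -> A -> D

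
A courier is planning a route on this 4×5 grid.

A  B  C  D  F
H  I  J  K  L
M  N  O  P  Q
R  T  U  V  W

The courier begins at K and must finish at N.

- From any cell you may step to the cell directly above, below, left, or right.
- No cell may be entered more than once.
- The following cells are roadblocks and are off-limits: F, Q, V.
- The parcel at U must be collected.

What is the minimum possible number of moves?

Any route passes through U somewhere between K and N. Summing Manhattan distances along the two legs (K → U → N) gives a lower bound of 3 + 2 = 5 moves.
A route of 5 moves achieves this: K → P → O → U → T → N.
Since 5 matches the lower bound, it is optimal.

5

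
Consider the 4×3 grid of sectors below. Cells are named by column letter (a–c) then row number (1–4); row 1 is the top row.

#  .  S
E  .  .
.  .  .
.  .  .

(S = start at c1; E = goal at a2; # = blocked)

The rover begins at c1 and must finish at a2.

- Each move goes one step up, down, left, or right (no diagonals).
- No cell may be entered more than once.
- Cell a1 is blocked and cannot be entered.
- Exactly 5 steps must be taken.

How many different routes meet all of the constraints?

4

Need simple routes of exactly 5 moves from c1 to a2 (Manhattan distance 3, so 1 moves are spent on a detour and 1 undoing it).
Enumerating: c1 c2 c3 b3 b2 a2 | c1 c2 c3 b3 a3 a2 | c1 c2 b2 b3 a3 a2 | c1 b1 b2 b3 a3 a2.
That gives 4 routes.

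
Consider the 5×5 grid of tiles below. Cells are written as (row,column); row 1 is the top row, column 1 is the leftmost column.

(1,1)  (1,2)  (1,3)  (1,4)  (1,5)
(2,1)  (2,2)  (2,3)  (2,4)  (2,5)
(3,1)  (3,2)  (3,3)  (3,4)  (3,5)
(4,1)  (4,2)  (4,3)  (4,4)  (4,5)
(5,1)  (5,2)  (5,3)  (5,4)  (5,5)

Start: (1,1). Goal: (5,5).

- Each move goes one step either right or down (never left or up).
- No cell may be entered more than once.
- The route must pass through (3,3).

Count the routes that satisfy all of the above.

36

A right/down-only route from (1,1) to (5,5) makes exactly 4 down-moves and 4 right-moves in some order.
With no other constraints that would be C(8,4) = 70 routes.
Split at (3,3) and multiply the segment counts: (1,1)→(3,3): 6; (3,3)→(5,5): 6; product = 36.
That gives 36 routes.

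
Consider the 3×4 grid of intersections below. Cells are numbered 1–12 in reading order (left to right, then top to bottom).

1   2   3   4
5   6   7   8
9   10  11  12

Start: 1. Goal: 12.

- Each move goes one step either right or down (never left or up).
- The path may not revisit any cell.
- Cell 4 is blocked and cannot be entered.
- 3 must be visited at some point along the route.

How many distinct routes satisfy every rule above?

A right/down-only route from 1 to 12 makes exactly 2 down-moves and 3 right-moves in some order.
With no other constraints that would be C(5,2) = 10 routes.
Split at 3 and multiply the segment counts (each segment already excludes blocked cells): 1→3: 1; 3→12: 2; product = 2.
That gives 2 routes.

2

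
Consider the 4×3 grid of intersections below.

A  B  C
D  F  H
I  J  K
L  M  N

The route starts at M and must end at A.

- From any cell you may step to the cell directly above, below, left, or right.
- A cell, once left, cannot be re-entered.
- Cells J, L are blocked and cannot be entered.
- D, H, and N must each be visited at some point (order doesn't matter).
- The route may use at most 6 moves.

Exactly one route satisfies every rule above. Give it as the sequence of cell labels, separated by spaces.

M N K H F D A

The 6-move cap with required stops at D, H, N leaves no slack for detours.
Route from M: right 1 to N, up 2 to H, left 2 to D, up 1 to A — 6 moves in all.
Check: all required cells visited; 6 ≤ 6 moves.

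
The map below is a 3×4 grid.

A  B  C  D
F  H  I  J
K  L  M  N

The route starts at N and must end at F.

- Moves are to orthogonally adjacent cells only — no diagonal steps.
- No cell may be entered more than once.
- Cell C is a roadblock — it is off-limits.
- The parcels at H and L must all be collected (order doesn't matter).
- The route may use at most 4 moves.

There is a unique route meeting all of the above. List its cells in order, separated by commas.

The budget equals the shortest possible length, so every move has to be on a shortest route through the required cells.
Route from N: 2× left (reaching L), up to H, left to F — 4 moves in all.
Check: all required cells visited; 4 ≤ 4 moves.

N, M, L, H, F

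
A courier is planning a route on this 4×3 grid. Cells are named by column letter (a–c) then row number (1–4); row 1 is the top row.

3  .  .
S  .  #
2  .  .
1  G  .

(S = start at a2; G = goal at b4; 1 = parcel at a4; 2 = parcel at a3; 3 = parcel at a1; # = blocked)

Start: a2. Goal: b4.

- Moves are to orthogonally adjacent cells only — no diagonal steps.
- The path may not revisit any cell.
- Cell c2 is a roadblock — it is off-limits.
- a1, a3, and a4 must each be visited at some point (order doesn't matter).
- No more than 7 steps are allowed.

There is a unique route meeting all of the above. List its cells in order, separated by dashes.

Any route must reach a1, a3, and a4 and still end at b4 within 7 moves, so the order of the required stops is forced.
Route from a2: up to a1, right to b1, 2× down (reaching b3), left to a3, down to a4, right to b4 — 7 moves in all.
Check: all required cells visited; 7 ≤ 7 moves.

a2 - a1 - b1 - b2 - b3 - a3 - a4 - b4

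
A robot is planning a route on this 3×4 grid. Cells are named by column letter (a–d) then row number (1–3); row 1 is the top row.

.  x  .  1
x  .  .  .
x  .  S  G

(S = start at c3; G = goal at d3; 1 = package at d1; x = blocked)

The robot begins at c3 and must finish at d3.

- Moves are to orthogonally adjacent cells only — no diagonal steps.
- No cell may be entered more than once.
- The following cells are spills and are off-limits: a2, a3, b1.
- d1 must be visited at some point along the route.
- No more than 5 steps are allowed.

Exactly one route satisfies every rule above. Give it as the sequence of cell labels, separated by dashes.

c3 - c2 - c1 - d1 - d2 - d3

Any route must reach d1 and still end at d3 within 5 moves, so the order of the required stops is forced.
Route from c3: up 2 to c1, right 1 to d1, down 2 to d3 — 5 moves in all.
Check: all required cells visited; 5 ≤ 5 moves.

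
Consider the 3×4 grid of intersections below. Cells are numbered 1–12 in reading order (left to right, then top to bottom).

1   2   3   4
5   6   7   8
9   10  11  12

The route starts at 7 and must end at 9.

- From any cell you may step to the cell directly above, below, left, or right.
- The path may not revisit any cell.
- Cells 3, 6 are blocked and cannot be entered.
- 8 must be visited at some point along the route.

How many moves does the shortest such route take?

Any route passes through 8 somewhere between 7 and 9. Summing Manhattan distances along the two legs (7 → 8 → 9) gives a lower bound of 1 + 4 = 5 moves.
A route of 5 moves achieves this: 7 → 8 → 12 → 11 → 10 → 9.
Since 5 matches the lower bound, it is optimal.

5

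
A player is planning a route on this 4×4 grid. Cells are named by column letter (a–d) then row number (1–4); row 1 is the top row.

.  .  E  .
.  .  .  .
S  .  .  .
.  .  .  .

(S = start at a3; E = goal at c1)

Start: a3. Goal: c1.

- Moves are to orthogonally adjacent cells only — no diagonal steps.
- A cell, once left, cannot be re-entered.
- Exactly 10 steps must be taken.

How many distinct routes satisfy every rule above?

36

Need simple routes of exactly 10 moves from a3 to c1 (Manhattan distance 4, so 3 moves are spent on a detour and 3 undoing it).
Branch systematically from the start, pruning whenever the remaining move budget drops below the Manhattan distance to c1 or differs from it in parity. Grouping the completions by first move — via a2: 14; via a4: 14; via b3: 8 — and summing: 14 + 14 + 8 = 36.
That gives 36 routes.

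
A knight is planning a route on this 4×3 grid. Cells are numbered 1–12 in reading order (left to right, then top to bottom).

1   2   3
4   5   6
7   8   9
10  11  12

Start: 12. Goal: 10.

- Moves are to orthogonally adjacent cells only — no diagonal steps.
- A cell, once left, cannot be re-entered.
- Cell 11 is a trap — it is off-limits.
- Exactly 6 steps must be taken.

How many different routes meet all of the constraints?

3

Need simple routes of exactly 6 moves from 12 to 10 (Manhattan distance 2, so 2 moves are spent on a detour and 2 undoing it).
Enumerating: 12 9 6 5 8 7 10 | 12 9 6 5 4 7 10 | 12 9 8 5 4 7 10.
That gives 3 routes.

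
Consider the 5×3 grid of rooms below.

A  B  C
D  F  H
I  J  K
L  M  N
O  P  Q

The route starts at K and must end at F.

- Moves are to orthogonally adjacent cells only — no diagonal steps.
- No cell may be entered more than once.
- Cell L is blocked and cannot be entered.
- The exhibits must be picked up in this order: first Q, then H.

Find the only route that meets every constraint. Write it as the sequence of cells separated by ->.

K -> N -> Q -> P -> M -> J -> I -> D -> A -> B -> C -> H -> F

The waypoints must appear in the order Q, H, with no cell reused.
Route from K: down 2 to Q, left 1 to P, up 2 to J, left 1 to I, up 2 to A, right 2 to C, down 1 to H, left 1 to F — 12 moves in all.
Check: order respected (Q at step 2, H at step 11).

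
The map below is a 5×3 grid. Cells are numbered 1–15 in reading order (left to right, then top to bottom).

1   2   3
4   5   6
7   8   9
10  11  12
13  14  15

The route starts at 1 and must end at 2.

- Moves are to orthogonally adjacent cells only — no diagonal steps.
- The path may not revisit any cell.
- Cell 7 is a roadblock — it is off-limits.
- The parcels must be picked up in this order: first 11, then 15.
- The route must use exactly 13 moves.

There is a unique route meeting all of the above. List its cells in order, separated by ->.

1 -> 4 -> 5 -> 8 -> 11 -> 10 -> 13 -> 14 -> 15 -> 12 -> 9 -> 6 -> 3 -> 2

The waypoints must appear in the order 11, 15, with no cell reused.
Route from 1: down to 4, right to 5, 2× down (reaching 11), left to 10, down to 13, 2× right (reaching 15), 4× up (reaching 3), left to 2 — 13 moves in all.
Check: order respected (11 at step 4, 15 at step 8); 13 moves as required.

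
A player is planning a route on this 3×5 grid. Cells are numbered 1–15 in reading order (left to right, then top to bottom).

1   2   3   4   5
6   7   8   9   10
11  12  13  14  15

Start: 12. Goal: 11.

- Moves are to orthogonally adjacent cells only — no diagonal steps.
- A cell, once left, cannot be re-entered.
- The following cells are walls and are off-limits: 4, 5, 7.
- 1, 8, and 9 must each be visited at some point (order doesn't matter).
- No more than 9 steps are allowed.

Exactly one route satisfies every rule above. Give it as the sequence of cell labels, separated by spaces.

The 9-move cap with required stops at 1, 8, 9 leaves no slack for detours.
Route from 12: right 2 to 14, up 1 to 9, left 1 to 8, up 1 to 3, left 2 to 1, down 2 to 11 — 9 moves in all.
Check: all required cells visited; 9 ≤ 9 moves.

12 13 14 9 8 3 2 1 6 11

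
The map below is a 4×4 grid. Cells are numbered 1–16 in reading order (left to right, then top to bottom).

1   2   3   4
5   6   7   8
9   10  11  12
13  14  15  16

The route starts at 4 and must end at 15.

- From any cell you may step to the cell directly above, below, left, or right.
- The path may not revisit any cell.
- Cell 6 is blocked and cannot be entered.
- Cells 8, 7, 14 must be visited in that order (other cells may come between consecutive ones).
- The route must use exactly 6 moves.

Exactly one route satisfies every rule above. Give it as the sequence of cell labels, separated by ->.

The waypoints must appear in the order 8, 7, 14, with no cell reused.
Route from 4: down to 8, left to 7, down to 11, left to 10, down to 14, right to 15 — 6 moves in all.
Check: order respected (8 at step 1, 7 at step 2, 14 at step 5); 6 moves as required.

4 -> 8 -> 7 -> 11 -> 10 -> 14 -> 15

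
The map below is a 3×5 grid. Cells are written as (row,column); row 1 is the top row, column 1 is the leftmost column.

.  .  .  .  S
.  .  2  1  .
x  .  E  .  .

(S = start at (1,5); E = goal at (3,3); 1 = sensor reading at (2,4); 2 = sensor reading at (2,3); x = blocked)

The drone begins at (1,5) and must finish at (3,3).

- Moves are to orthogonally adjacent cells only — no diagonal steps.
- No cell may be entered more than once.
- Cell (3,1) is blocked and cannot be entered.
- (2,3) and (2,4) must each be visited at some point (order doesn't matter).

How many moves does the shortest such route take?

Any route passes through (2,3) and (2,4) in some order between (1,5) and (3,3). Summing Manhattan distances along each leg and taking the cheapest ordering ((1,5) → (2,4) → (2,3) → (3,3)) gives a lower bound of 2 + 1 + 1 = 4 moves.
A route of 4 moves achieves this: (1,5) → (2,5) → (2,4) → (2,3) → (3,3).
Since 4 matches the lower bound, it is optimal.

4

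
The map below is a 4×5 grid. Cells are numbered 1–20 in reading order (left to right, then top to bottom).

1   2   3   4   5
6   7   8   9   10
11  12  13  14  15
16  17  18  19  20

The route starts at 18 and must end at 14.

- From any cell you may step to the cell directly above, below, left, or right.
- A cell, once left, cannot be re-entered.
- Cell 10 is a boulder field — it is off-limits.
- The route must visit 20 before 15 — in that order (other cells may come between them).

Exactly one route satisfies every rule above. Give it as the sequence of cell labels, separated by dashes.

18 - 19 - 20 - 15 - 14

The waypoints must appear in the order 20, 15, with no cell reused.
Route from 18: right 2 to 20, up 1 to 15, left 1 to 14 — 4 moves in all.
Check: order respected (20 at step 2, 15 at step 3).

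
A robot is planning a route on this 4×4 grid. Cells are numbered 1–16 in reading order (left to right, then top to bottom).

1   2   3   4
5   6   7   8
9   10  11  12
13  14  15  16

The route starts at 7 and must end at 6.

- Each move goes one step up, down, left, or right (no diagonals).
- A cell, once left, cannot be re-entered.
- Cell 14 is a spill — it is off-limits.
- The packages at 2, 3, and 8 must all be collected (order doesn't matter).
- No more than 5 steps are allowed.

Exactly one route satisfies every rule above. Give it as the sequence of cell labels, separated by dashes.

Any route must reach 2, 3, and 8 and still end at 6 within 5 moves, so the order of the required stops is forced.
Route from 7: right to 8, up to 4, 2× left (reaching 2), down to 6 — 5 moves in all.
Check: all required cells visited; 5 ≤ 5 moves.

7 - 8 - 4 - 3 - 2 - 6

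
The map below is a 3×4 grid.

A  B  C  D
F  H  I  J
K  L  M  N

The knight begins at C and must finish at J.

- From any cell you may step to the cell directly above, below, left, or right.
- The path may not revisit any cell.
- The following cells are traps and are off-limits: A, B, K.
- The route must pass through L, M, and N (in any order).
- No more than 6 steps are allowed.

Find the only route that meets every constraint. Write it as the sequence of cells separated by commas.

The budget equals the shortest possible length, so every move has to be on a shortest route through the required cells.
Route from C: down 1 to I, left 1 to H, down 1 to L, right 2 to N, up 1 to J — 6 moves in all.
Check: all required cells visited; 6 ≤ 6 moves.

C, I, H, L, M, N, J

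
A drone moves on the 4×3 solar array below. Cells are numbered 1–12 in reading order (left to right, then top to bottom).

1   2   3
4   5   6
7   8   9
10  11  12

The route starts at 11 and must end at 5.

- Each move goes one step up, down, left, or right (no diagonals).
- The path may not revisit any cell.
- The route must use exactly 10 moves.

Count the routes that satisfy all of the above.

Need simple routes of exactly 10 moves from 11 to 5 (Manhattan distance 2, so 4 moves are spent on a detour and 4 undoing it).
Enumerating: 11 10 7 4 1 2 3 6 9 8 5 | 11 10 7 8 9 6 3 2 1 4 5 | 11 12 9 6 3 2 1 4 7 8 5 | 11 12 9 8 7 4 1 2 3 6 5.
That gives 4 routes.

4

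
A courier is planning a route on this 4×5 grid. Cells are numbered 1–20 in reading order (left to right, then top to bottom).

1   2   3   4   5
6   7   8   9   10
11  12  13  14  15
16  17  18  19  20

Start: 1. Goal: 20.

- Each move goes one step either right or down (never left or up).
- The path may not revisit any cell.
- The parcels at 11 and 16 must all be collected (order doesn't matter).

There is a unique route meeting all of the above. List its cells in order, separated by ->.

1 -> 6 -> 11 -> 16 -> 17 -> 18 -> 19 -> 20

Moves only go right or down, so the column and row indices never decrease.
Route from 1: down 3 to 16, right 4 to 20 — 7 moves in all.
Check: all required cells visited.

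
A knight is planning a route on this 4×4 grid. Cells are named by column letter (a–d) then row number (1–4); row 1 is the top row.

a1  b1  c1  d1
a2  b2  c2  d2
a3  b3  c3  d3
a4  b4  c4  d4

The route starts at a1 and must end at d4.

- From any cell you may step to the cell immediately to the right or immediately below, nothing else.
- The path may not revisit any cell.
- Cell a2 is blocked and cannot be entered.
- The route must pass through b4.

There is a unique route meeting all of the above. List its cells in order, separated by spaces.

a1 b1 b2 b3 b4 c4 d4

Moves only go right or down, so the column and row indices never decrease.
Route from a1: right 1 to b1, down 3 to b4, right 2 to d4 — 6 moves in all.
Check: all required cells visited.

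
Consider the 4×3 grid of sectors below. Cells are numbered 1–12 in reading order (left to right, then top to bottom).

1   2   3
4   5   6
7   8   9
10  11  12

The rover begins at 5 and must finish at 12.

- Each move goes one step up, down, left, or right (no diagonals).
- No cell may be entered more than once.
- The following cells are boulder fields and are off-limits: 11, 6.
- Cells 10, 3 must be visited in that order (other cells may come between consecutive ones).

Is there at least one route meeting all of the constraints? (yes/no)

no

10 must be visited but has only one open neighbour (7), and it is neither the start nor the goal — the route would have to enter and leave through 7, re-entering it.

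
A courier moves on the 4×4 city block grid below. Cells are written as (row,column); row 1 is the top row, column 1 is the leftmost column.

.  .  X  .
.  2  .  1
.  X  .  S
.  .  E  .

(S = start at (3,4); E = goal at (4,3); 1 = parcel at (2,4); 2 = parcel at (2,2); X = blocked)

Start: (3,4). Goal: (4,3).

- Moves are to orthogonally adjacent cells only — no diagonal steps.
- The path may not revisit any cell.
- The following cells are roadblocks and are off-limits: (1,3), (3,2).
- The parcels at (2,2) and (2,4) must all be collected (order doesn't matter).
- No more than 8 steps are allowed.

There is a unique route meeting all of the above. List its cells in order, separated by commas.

The 8-move cap with required stops at (2,2), (2,4) leaves no slack for detours.
Route from (3,4): up to (2,4), 3× left (reaching (2,1)), 2× down (reaching (4,1)), 2× right (reaching (4,3)) — 8 moves in all.
Check: all required cells visited; 8 ≤ 8 moves.

(3,4), (2,4), (2,3), (2,2), (2,1), (3,1), (4,1), (4,2), (4,3)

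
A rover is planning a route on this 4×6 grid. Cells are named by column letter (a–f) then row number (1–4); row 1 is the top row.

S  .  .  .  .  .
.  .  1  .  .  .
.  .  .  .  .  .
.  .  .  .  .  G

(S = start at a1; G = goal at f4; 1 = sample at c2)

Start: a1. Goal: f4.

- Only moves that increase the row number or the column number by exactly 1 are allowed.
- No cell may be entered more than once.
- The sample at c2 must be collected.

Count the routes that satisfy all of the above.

30

A right/down-only route from a1 to f4 makes exactly 3 down-moves and 5 right-moves in some order.
With no other constraints that would be C(8,3) = 56 routes.
Split at c2 and multiply the segment counts: a1→c2: 3; c2→f4: 10; product = 30.
That gives 30 routes.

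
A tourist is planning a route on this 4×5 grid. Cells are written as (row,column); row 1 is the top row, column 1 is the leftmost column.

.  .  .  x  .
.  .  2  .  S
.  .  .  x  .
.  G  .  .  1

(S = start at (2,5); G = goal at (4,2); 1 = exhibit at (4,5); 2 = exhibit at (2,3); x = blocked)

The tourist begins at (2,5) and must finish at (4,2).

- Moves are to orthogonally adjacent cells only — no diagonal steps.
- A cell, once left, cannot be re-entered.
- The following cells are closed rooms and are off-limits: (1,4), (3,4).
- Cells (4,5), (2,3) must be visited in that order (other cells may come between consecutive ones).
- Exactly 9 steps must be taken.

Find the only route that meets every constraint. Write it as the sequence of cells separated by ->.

(2,5) -> (3,5) -> (4,5) -> (4,4) -> (4,3) -> (3,3) -> (2,3) -> (2,2) -> (3,2) -> (4,2)

The waypoints must appear in the order (4,5), (2,3), with no cell reused.
Route from (2,5): 2× down (reaching (4,5)), 2× left (reaching (4,3)), 2× up (reaching (2,3)), left to (2,2), 2× down (reaching (4,2)) — 9 moves in all.
Check: order respected (1 at step 2, 2 at step 6); 9 moves as required.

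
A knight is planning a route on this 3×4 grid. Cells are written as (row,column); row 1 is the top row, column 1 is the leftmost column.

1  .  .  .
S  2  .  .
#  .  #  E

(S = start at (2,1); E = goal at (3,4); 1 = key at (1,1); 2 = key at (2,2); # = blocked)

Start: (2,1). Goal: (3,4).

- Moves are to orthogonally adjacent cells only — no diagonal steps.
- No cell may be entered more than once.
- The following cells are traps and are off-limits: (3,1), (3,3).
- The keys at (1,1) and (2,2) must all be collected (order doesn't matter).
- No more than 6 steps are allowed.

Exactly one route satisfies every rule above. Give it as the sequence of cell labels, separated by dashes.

The budget equals the shortest possible length, so every move has to be on a shortest route through the required cells.
Route from (2,1): up to (1,1), right to (1,2), down to (2,2), 2× right (reaching (2,4)), down to (3,4) — 6 moves in all.
Check: all required cells visited; 6 ≤ 6 moves.

(2,1) - (1,1) - (1,2) - (2,2) - (2,3) - (2,4) - (3,4)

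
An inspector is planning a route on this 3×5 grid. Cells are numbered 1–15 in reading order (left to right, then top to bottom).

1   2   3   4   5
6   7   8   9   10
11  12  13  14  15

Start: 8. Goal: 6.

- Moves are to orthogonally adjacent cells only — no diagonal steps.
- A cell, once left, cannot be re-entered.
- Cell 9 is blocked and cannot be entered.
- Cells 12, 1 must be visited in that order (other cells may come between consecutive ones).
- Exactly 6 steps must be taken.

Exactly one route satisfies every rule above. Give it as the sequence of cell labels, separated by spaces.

8 13 12 7 2 1 6

The waypoints must appear in the order 12, 1, with no cell reused.
Route from 8: down 1 to 13, left 1 to 12, up 2 to 2, left 1 to 1, down 1 to 6 — 6 moves in all.
Check: order respected (12 at step 2, 1 at step 5); 6 moves as required.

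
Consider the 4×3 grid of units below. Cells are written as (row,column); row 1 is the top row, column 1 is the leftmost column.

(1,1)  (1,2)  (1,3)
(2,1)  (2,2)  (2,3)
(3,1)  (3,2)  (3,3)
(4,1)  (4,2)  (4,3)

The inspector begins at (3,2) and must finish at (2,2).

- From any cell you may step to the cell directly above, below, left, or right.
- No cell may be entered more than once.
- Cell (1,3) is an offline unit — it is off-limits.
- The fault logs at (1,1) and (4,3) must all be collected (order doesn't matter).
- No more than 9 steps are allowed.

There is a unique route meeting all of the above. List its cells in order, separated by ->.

(3,2) -> (3,3) -> (4,3) -> (4,2) -> (4,1) -> (3,1) -> (2,1) -> (1,1) -> (1,2) -> (2,2)

The budget equals the shortest possible length, so every move has to be on a shortest route through the required cells.
Route from (3,2): right to (3,3), down to (4,3), 2× left (reaching (4,1)), 3× up (reaching (1,1)), right to (1,2), down to (2,2) — 9 moves in all.
Check: all required cells visited; 9 ≤ 9 moves.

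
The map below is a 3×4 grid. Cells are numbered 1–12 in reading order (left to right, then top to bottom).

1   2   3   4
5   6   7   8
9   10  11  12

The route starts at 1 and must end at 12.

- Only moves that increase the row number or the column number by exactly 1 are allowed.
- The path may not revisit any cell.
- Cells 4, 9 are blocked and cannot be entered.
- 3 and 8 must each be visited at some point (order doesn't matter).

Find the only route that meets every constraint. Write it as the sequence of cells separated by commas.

1, 2, 3, 7, 8, 12

Moves only go right or down, so the column and row indices never decrease.
Route from 1: 2× right (reaching 3), down to 7, right to 8, down to 12 — 5 moves in all.
Check: all required cells visited.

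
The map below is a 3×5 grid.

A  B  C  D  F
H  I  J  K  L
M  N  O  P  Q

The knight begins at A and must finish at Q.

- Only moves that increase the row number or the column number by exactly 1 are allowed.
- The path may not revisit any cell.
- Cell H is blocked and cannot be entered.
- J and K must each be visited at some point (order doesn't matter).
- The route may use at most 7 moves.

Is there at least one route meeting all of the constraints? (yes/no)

One route that works: A → B → I → J → K → P → Q.

yes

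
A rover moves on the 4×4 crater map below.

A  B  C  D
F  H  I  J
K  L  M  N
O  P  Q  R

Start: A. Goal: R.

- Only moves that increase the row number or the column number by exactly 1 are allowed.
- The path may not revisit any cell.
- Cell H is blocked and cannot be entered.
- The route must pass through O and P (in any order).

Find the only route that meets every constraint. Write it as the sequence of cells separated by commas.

A, F, K, O, P, Q, R

Moves only go right or down, so the column and row indices never decrease.
Route from A: 3× down (reaching O), 3× right (reaching R) — 6 moves in all.
Check: all required cells visited.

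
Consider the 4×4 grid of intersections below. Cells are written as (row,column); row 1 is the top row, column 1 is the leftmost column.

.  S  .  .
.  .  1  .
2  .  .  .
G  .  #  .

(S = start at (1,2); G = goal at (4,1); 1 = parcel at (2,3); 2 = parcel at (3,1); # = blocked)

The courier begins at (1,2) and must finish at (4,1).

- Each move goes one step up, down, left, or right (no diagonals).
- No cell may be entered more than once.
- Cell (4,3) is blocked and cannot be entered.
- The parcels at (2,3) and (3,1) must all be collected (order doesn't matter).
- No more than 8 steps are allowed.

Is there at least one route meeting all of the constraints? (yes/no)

One route that works: (1,2) → (2,2) → (2,3) → (3,3) → (3,2) → (3,1) → (4,1).

yes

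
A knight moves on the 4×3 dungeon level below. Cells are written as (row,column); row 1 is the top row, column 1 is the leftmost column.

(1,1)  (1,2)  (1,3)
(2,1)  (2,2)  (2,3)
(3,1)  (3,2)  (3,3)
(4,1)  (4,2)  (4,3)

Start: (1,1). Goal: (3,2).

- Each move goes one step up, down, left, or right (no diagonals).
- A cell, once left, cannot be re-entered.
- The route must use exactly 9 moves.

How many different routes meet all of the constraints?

Need simple routes of exactly 9 moves from (1,1) to (3,2) (Manhattan distance 3, so 3 moves are spent on a detour and 3 undoing it).
Enumerating: (1,1) (2,1) (3,1) (4,1) (4,2) (4,3) (3,3) (2,3) (2,2) (3,2) | (1,1) (2,1) (2,2) (1,2) (1,3) (2,3) (3,3) (4,3) (4,2) (3,2) | (1,1) (2,1) (2,2) (2,3) (3,3) (4,3) (4,2) (4,1) (3,1) (3,2) | (1,1) (1,2) (2,2) (2,1) (3,1) (4,1) (4,2) (4,3) (3,3) (3,2) | (1,1) (1,2) (2,2) (2,3) (3,3) (4,3) (4,2) (4,1) (3,1) (3,2) | (1,1) (1,2) (1,3) (2,3) (3,3) (4,3) (4,2) (4,1) (3,1) (3,2) | (1,1) (1,2) (1,3) (2,3) (2,2) (2,1) (3,1) (4,1) (4,2) (3,2).
That gives 7 routes.

7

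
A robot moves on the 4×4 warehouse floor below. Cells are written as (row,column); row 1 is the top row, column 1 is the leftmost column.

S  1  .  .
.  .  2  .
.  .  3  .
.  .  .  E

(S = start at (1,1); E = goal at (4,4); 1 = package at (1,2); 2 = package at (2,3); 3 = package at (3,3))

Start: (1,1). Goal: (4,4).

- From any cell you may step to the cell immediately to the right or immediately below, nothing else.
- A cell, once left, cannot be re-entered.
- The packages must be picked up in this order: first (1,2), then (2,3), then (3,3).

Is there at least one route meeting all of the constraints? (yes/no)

yes

One route that works: (1,1) → (1,2) → (2,2) → (2,3) → (3,3) → (4,3) → (4,4).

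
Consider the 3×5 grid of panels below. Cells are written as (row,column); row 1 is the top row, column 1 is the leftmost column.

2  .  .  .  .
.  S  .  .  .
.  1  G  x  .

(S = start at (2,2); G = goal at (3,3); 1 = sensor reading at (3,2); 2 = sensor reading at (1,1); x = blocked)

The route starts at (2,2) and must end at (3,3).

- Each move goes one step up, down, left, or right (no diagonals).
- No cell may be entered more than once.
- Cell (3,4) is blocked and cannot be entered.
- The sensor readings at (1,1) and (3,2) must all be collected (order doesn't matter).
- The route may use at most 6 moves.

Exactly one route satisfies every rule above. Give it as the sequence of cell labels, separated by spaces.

The budget equals the shortest possible length, so every move has to be on a shortest route through the required cells.
Route from (2,2): up to (1,2), left to (1,1), 2× down (reaching (3,1)), 2× right (reaching (3,3)) — 6 moves in all.
Check: all required cells visited; 6 ≤ 6 moves.

(2,2) (1,2) (1,1) (2,1) (3,1) (3,2) (3,3)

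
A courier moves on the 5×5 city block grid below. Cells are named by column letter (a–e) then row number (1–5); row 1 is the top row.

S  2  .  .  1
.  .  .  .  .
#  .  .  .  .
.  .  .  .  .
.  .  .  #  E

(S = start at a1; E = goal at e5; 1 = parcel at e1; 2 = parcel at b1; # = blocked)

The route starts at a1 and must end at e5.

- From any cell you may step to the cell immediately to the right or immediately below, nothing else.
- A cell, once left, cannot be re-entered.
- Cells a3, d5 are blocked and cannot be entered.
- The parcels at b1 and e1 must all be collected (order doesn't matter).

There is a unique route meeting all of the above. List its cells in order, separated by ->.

a1 -> b1 -> c1 -> d1 -> e1 -> e2 -> e3 -> e4 -> e5

Moves only go right or down, so the column and row indices never decrease.
Route from a1: 4× right (reaching e1), 4× down (reaching e5) — 8 moves in all.
Check: all required cells visited.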